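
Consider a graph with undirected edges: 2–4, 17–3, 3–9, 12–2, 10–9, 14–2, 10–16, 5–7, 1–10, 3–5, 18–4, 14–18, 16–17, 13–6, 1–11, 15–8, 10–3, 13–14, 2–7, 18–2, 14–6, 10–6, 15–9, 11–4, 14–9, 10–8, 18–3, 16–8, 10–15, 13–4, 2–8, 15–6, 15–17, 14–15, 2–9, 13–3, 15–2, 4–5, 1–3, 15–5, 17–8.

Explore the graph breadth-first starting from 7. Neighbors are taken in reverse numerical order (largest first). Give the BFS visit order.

7, 5, 2, 15, 4, 3, 18, 14, 12, 9, 8, 17, 10, 6, 13, 11, 1, 16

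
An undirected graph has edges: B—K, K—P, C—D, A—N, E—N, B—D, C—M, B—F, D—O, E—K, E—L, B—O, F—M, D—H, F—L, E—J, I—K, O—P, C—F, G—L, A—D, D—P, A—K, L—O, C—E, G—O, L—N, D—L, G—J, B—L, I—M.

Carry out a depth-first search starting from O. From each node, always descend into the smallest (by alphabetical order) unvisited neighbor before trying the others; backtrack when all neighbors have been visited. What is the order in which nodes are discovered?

Visit O
O → B
B → D
D → A
A → K
K → E
E → C
C → F
F → L
L → G
G → J
L → N
F → M
M → I
K → P
D → H

O B D A K E C F L G J N M I P H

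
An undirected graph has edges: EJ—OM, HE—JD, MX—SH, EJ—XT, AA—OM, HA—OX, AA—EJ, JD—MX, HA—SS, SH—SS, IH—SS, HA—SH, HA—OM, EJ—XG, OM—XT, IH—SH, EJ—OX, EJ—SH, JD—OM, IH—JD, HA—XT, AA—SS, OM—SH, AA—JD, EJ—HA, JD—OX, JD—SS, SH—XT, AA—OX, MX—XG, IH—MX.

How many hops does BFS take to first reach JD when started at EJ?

2

Level 0: EJ
Level 1: AA, HA, OM, OX, SH, XG, XT
Level 2: IH, JD, MX, SS
Level 3: HE
JD first appears at level 2.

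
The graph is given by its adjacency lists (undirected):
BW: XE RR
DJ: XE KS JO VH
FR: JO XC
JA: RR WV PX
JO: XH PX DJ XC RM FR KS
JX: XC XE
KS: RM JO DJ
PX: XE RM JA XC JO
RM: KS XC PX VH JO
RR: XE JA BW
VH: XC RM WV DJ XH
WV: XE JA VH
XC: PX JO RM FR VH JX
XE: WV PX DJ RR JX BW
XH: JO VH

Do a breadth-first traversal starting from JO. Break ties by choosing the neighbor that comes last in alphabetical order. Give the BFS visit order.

JO, XH, XC, RM, PX, KS, FR, DJ, VH, JX, XE, JA, WV, RR, BW

Visit JO; enqueue XH, XC, RM, PX, KS, FR, DJ → queue [XH, XC, RM, PX, KS, FR, DJ]
Visit XH; enqueue VH → queue [XC, RM, PX, KS, FR, DJ, VH]
Visit XC; enqueue JX → queue [RM, PX, KS, FR, DJ, VH, JX]
Visit RM → queue [PX, KS, FR, DJ, VH, JX]
Visit PX; enqueue XE, JA → queue [KS, FR, DJ, VH, JX, XE, JA]
Visit KS → queue [FR, DJ, VH, JX, XE, JA]
Visit FR → queue [DJ, VH, JX, XE, JA]
Visit DJ → queue [VH, JX, XE, JA]
Visit VH; enqueue WV → queue [JX, XE, JA, WV]
Visit JX → queue [XE, JA, WV]
Visit XE; enqueue RR, BW → queue [JA, WV, RR, BW]
Visit JA → queue [WV, RR, BW]
Visit WV → queue [RR, BW]
Visit RR → queue [BW]
Visit BW → queue []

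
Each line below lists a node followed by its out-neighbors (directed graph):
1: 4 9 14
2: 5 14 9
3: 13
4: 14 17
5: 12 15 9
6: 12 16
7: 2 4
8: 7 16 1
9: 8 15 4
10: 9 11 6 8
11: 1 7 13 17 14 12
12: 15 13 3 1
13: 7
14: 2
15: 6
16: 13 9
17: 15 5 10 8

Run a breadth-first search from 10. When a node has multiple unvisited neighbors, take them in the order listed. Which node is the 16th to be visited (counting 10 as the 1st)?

Visit 10; enqueue 9, 11, 6, 8 → queue [9, 11, 6, 8]
Visit 9; enqueue 15, 4 → queue [11, 6, 8, 15, 4]
Visit 11; enqueue 1, 7, 13, 17, 14, 12 → queue [6, 8, 15, 4, 1, 7, 13, 17, 14, 12]
Visit 6; enqueue 16 → queue [8, 15, 4, 1, 7, 13, 17, 14, 12, 16]
Visit 8 → queue [15, 4, 1, 7, 13, 17, 14, 12, 16]
Visit 15 → queue [4, 1, 7, 13, 17, 14, 12, 16]
Visit 4 → queue [1, 7, 13, 17, 14, 12, 16]
Visit 1 → queue [7, 13, 17, 14, 12, 16]
Visit 7; enqueue 2 → queue [13, 17, 14, 12, 16, 2]
Visit 13 → queue [17, 14, 12, 16, 2]
Visit 17; enqueue 5 → queue [14, 12, 16, 2, 5]
Visit 14 → queue [12, 16, 2, 5]
Visit 12; enqueue 3 → queue [16, 2, 5, 3]
Visit 16 → queue [2, 5, 3]
Visit 2 → queue [5, 3]
Visit 5 → queue [3]
Visit 3 → queue []

Visit order: 10, 9, 11, 6, 8, 15, 4, 1, 7, 13, 17, 14, 12, 16, 2, 5, 3

5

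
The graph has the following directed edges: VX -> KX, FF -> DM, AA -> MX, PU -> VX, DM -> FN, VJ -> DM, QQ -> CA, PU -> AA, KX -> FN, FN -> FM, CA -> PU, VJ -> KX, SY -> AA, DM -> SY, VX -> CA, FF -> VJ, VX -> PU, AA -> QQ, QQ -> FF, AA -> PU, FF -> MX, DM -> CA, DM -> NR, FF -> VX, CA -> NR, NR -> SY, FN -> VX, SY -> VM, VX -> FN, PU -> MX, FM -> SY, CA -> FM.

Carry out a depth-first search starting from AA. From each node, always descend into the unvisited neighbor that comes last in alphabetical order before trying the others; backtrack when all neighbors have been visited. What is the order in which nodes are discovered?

AA, QQ, FF, VX, PU, MX, KX, FN, FM, SY, VM, CA, NR, VJ, DM

Visit AA
AA → QQ
QQ → FF
FF → VX
VX → PU
PU → MX
VX → KX
KX → FN
FN → FM
FM → SY
SY → VM
VX → CA
CA → NR
FF → VJ
VJ → DM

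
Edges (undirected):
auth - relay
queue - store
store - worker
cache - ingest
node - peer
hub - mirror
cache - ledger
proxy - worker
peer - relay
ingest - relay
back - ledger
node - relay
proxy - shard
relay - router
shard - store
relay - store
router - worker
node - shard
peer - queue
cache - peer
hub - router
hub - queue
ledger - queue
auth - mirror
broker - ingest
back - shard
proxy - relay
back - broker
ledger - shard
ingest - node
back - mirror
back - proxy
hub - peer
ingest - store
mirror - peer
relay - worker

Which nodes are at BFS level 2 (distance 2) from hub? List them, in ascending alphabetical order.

Level 0: hub
Level 1: mirror, peer, queue, router
Level 2: auth, back, cache, ledger, node, relay, store, worker
Level 3: broker, ingest, proxy, shard

auth, back, cache, ledger, node, relay, store, worker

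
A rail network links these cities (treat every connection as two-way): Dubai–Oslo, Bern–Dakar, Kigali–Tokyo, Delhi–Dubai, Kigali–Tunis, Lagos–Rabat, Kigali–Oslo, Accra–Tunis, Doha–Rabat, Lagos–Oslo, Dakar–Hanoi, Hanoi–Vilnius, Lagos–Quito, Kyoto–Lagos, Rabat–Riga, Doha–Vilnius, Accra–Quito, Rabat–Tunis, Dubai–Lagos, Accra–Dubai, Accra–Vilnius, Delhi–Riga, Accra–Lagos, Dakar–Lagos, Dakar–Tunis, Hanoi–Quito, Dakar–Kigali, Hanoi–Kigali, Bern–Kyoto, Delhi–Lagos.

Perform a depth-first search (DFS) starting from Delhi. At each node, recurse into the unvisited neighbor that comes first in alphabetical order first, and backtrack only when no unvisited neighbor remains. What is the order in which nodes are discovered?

Visit Delhi
Delhi → Dubai
Dubai → Accra
Accra → Lagos
Lagos → Dakar
Dakar → Bern
Bern → Kyoto
Dakar → Hanoi
Hanoi → Kigali
Kigali → Oslo
Kigali → Tokyo
Kigali → Tunis
Tunis → Rabat
Rabat → Doha
Doha → Vilnius
Rabat → Riga
Hanoi → Quito

Delhi Dubai Accra Lagos Dakar Bern Kyoto Hanoi Kigali Oslo Tokyo Tunis Rabat Doha Vilnius Riga Quito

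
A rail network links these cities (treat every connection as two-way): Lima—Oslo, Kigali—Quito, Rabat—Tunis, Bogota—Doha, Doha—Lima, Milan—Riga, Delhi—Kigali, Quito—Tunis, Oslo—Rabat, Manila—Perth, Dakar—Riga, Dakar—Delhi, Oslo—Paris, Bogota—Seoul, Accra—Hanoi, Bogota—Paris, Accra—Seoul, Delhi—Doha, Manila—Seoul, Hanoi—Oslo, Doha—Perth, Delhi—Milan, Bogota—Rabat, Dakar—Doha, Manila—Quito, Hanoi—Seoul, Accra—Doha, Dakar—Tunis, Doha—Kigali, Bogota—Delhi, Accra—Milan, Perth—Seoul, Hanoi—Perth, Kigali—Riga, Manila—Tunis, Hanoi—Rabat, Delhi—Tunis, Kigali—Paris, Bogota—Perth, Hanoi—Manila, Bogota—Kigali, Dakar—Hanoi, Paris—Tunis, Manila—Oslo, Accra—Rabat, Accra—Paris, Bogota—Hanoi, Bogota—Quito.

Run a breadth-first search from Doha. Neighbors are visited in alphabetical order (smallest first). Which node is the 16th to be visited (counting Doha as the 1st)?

Visit Doha; enqueue Accra, Bogota, Dakar, Delhi, Kigali, Lima, Perth → queue [Accra, Bogota, Dakar, Delhi, Kigali, Lima, Perth]
Visit Accra; enqueue Hanoi, Milan, Paris, Rabat, Seoul → queue [Bogota, Dakar, Delhi, Kigali, Lima, Perth, Hanoi, Milan, Paris, Rabat, Seoul]
Visit Bogota; enqueue Quito → queue [Dakar, Delhi, Kigali, Lima, Perth, Hanoi, Milan, Paris, Rabat, Seoul, Quito]
Visit Dakar; enqueue Riga, Tunis → queue [Delhi, Kigali, Lima, Perth, Hanoi, Milan, Paris, Rabat, Seoul, Quito, Riga, Tunis]
Visit Delhi → queue [Kigali, Lima, Perth, Hanoi, Milan, Paris, Rabat, Seoul, Quito, Riga, Tunis]
Visit Kigali → queue [Lima, Perth, Hanoi, Milan, Paris, Rabat, Seoul, Quito, Riga, Tunis]
Visit Lima; enqueue Oslo → queue [Perth, Hanoi, Milan, Paris, Rabat, Seoul, Quito, Riga, Tunis, Oslo]
Visit Perth; enqueue Manila → queue [Hanoi, Milan, Paris, Rabat, Seoul, Quito, Riga, Tunis, Oslo, Manila]
Visit Hanoi → queue [Milan, Paris, Rabat, Seoul, Quito, Riga, Tunis, Oslo, Manila]
Visit Milan → queue [Paris, Rabat, Seoul, Quito, Riga, Tunis, Oslo, Manila]
Visit Paris → queue [Rabat, Seoul, Quito, Riga, Tunis, Oslo, Manila]
Visit Rabat → queue [Seoul, Quito, Riga, Tunis, Oslo, Manila]
Visit Seoul → queue [Quito, Riga, Tunis, Oslo, Manila]
Visit Quito → queue [Riga, Tunis, Oslo, Manila]
Visit Riga → queue [Tunis, Oslo, Manila]
Visit Tunis → queue [Oslo, Manila]
Visit Oslo → queue [Manila]
Visit Manila → queue []

Visit order: Doha, Accra, Bogota, Dakar, Delhi, Kigali, Lima, Perth, Hanoi, Milan, Paris, Rabat, Seoul, Quito, Riga, Tunis, Oslo, Manila

Tunis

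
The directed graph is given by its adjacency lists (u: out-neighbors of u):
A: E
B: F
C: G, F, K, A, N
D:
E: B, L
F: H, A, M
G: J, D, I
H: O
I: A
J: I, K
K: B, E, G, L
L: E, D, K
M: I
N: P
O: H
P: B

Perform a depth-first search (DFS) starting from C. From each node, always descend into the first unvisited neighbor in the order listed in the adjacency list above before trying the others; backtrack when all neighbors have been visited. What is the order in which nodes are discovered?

C, G, J, I, A, E, B, F, H, O, M, L, D, K, N, P

Visit C
C → G
G → J
J → I
I → A
A → E
E → B
B → F
F → H
H → O
F → M
E → L
L → D
L → K
C → N
N → P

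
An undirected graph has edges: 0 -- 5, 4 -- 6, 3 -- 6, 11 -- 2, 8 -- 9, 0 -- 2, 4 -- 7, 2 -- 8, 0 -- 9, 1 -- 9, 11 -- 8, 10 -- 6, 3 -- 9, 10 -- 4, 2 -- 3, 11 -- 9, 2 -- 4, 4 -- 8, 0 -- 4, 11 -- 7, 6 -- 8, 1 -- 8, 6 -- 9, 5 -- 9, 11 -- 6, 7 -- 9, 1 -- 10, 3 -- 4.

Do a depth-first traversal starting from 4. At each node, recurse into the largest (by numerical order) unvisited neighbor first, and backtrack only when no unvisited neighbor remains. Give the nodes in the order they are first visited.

4 -> 10 -> 6 -> 11 -> 9 -> 8 -> 2 -> 3 -> 0 -> 5 -> 1 -> 7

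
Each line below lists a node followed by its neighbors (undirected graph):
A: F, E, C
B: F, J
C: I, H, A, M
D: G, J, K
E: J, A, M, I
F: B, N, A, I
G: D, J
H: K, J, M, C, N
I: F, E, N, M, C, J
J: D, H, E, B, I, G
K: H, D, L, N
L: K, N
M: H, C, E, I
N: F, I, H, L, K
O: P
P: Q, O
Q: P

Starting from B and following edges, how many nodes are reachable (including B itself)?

14

BFS from B visits: B, F, J, N, A, I, D, H, E, G, L, K, C, M
Reachable nodes: 14 of 17 total.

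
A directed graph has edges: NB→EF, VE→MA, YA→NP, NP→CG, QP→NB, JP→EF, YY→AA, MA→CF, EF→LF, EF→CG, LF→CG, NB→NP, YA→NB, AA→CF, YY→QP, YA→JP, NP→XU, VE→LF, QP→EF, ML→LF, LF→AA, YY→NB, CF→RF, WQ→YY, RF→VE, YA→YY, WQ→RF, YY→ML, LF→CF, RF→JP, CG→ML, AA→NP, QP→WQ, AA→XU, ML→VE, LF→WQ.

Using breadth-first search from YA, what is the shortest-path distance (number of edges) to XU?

2

Level 0: YA
Level 1: JP, NB, NP, YY
Level 2: AA, CG, EF, ML, QP, XU
Level 3: CF, LF, VE, WQ
Level 4: MA, RF
XU first appears at level 2.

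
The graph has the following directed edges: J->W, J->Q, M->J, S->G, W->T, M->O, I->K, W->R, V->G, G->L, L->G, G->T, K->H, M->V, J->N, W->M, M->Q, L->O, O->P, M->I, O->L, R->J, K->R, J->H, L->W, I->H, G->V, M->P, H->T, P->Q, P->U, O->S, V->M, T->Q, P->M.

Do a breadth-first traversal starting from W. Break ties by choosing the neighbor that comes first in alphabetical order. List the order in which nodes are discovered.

Visit W; enqueue M, R, T → queue [M, R, T]
Visit M; enqueue I, J, O, P, Q, V → queue [R, T, I, J, O, P, Q, V]
Visit R → queue [T, I, J, O, P, Q, V]
Visit T → queue [I, J, O, P, Q, V]
Visit I; enqueue H, K → queue [J, O, P, Q, V, H, K]
Visit J; enqueue N → queue [O, P, Q, V, H, K, N]
Visit O; enqueue L, S → queue [P, Q, V, H, K, N, L, S]
Visit P; enqueue U → queue [Q, V, H, K, N, L, S, U]
Visit Q → queue [V, H, K, N, L, S, U]
Visit V; enqueue G → queue [H, K, N, L, S, U, G]
Visit H → queue [K, N, L, S, U, G]
Visit K → queue [N, L, S, U, G]
Visit N → queue [L, S, U, G]
Visit L → queue [S, U, G]
Visit S → queue [U, G]
Visit U → queue [G]
Visit G → queue []

W M R T I J O P Q V H K N L S U G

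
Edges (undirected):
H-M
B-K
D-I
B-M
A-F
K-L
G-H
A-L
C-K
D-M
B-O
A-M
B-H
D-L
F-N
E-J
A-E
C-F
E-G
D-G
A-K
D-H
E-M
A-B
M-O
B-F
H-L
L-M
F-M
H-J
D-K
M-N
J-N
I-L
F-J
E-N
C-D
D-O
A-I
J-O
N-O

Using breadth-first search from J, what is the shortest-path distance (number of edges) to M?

2

Level 0: J
Level 1: E, F, H, N, O
Level 2: A, B, C, D, G, L, M
Level 3: I, K
M first appears at level 2.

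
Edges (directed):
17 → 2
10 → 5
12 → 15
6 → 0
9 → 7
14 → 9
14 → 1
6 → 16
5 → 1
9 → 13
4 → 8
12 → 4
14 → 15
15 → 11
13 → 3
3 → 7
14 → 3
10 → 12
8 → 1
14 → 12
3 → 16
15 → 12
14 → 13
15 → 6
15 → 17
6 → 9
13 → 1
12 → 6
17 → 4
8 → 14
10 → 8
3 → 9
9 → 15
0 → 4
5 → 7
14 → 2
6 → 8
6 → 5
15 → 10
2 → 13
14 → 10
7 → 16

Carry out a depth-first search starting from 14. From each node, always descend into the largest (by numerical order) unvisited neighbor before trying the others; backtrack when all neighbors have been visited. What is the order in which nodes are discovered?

14, 15, 17, 4, 8, 1, 2, 13, 3, 16, 9, 7, 12, 6, 5, 0, 11, 10

Visit 14
14 → 15
15 → 17
17 → 4
4 → 8
8 → 1
17 → 2
2 → 13
13 → 3
3 → 16
3 → 9
9 → 7
15 → 12
12 → 6
6 → 5
6 → 0
15 → 11
15 → 10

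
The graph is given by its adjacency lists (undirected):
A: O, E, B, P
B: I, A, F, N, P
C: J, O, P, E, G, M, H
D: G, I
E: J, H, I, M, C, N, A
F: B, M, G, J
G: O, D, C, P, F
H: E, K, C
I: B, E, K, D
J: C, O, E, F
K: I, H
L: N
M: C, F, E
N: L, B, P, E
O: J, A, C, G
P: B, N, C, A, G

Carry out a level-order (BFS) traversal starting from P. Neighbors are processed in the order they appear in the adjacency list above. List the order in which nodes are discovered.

P, B, N, C, A, G, I, F, L, E, J, O, M, H, D, K

Visit P; enqueue B, N, C, A, G → queue [B, N, C, A, G]
Visit B; enqueue I, F → queue [N, C, A, G, I, F]
Visit N; enqueue L, E → queue [C, A, G, I, F, L, E]
Visit C; enqueue J, O, M, H → queue [A, G, I, F, L, E, J, O, M, H]
Visit A → queue [G, I, F, L, E, J, O, M, H]
Visit G; enqueue D → queue [I, F, L, E, J, O, M, H, D]
Visit I; enqueue K → queue [F, L, E, J, O, M, H, D, K]
Visit F → queue [L, E, J, O, M, H, D, K]
Visit L → queue [E, J, O, M, H, D, K]
Visit E → queue [J, O, M, H, D, K]
Visit J → queue [O, M, H, D, K]
Visit O → queue [M, H, D, K]
Visit M → queue [H, D, K]
Visit H → queue [D, K]
Visit D → queue [K]
Visit K → queue []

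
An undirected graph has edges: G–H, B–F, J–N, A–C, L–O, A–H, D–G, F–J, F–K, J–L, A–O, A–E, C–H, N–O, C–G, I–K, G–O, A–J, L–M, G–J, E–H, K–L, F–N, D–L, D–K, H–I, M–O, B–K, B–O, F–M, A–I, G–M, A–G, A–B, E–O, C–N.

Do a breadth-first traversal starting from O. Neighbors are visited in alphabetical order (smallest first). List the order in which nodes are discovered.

O → A → B → E → G → L → M → N → C → H → I → J → F → K → D

Visit O; enqueue A, B, E, G, L, M, N → queue [A, B, E, G, L, M, N]
Visit A; enqueue C, H, I, J → queue [B, E, G, L, M, N, C, H, I, J]
Visit B; enqueue F, K → queue [E, G, L, M, N, C, H, I, J, F, K]
Visit E → queue [G, L, M, N, C, H, I, J, F, K]
Visit G; enqueue D → queue [L, M, N, C, H, I, J, F, K, D]
Visit L → queue [M, N, C, H, I, J, F, K, D]
Visit M → queue [N, C, H, I, J, F, K, D]
Visit N → queue [C, H, I, J, F, K, D]
Visit C → queue [H, I, J, F, K, D]
Visit H → queue [I, J, F, K, D]
Visit I → queue [J, F, K, D]
Visit J → queue [F, K, D]
Visit F → queue [K, D]
Visit K → queue [D]
Visit D → queue []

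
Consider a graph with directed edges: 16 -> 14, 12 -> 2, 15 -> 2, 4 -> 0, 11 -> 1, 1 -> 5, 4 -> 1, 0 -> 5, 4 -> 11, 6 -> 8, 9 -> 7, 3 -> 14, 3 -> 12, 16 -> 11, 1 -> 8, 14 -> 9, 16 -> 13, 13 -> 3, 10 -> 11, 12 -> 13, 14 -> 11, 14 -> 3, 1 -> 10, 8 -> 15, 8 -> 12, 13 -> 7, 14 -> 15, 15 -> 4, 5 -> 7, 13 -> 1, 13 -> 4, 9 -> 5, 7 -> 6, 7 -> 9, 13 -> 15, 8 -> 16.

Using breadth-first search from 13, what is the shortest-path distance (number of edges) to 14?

2

Level 0: 13
Level 1: 1, 3, 4, 7, 15
Level 2: 0, 2, 5, 6, 8, 9, 10, 11, 12, 14
Level 3: 16
14 first appears at level 2.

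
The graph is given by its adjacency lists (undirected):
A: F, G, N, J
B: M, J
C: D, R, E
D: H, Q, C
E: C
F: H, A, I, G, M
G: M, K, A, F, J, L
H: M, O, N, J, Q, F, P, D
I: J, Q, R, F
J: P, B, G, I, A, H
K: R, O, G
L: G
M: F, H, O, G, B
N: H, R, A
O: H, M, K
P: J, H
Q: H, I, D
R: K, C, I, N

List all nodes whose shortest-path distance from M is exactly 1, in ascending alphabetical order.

Level 0: M
Level 1: B, F, G, H, O
Level 2: A, D, I, J, K, L, N, P, Q
Level 3: C, R
Level 4: E

B, F, G, H, O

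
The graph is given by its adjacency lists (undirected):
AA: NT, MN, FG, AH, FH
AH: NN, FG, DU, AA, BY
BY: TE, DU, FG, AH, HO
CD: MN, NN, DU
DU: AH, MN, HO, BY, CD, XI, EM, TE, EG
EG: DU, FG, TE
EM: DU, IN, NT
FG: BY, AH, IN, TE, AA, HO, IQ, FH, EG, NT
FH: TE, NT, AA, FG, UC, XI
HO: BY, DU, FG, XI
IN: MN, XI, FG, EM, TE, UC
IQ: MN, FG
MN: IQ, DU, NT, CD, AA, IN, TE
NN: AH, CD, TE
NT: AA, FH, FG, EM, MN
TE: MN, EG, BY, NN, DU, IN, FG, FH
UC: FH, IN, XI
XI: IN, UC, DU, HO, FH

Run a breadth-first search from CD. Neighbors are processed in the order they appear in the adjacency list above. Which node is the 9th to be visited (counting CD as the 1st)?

Visit CD; enqueue MN, NN, DU → queue [MN, NN, DU]
Visit MN; enqueue IQ, NT, AA, IN, TE → queue [NN, DU, IQ, NT, AA, IN, TE]
Visit NN; enqueue AH → queue [DU, IQ, NT, AA, IN, TE, AH]
Visit DU; enqueue HO, BY, XI, EM, EG → queue [IQ, NT, AA, IN, TE, AH, HO, BY, XI, EM, EG]
Visit IQ; enqueue FG → queue [NT, AA, IN, TE, AH, HO, BY, XI, EM, EG, FG]
Visit NT; enqueue FH → queue [AA, IN, TE, AH, HO, BY, XI, EM, EG, FG, FH]
Visit AA → queue [IN, TE, AH, HO, BY, XI, EM, EG, FG, FH]
Visit IN; enqueue UC → queue [TE, AH, HO, BY, XI, EM, EG, FG, FH, UC]
Visit TE → queue [AH, HO, BY, XI, EM, EG, FG, FH, UC]
Visit AH → queue [HO, BY, XI, EM, EG, FG, FH, UC]
Visit HO → queue [BY, XI, EM, EG, FG, FH, UC]
Visit BY → queue [XI, EM, EG, FG, FH, UC]
Visit XI → queue [EM, EG, FG, FH, UC]
Visit EM → queue [EG, FG, FH, UC]
Visit EG → queue [FG, FH, UC]
Visit FG → queue [FH, UC]
Visit FH → queue [UC]
Visit UC → queue []

Visit order: CD, MN, NN, DU, IQ, NT, AA, IN, TE, AH, HO, BY, XI, EM, EG, FG, FH, UC

TE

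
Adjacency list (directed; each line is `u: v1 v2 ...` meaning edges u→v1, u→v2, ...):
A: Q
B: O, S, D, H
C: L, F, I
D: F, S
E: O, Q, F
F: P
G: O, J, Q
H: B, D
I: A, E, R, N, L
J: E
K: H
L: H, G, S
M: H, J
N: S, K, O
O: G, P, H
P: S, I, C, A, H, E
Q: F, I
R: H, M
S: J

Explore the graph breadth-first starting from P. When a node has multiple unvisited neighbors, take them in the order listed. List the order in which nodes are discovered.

Visit P; enqueue S, I, C, A, H, E → queue [S, I, C, A, H, E]
Visit S; enqueue J → queue [I, C, A, H, E, J]
Visit I; enqueue R, N, L → queue [C, A, H, E, J, R, N, L]
Visit C; enqueue F → queue [A, H, E, J, R, N, L, F]
Visit A; enqueue Q → queue [H, E, J, R, N, L, F, Q]
Visit H; enqueue B, D → queue [E, J, R, N, L, F, Q, B, D]
Visit E; enqueue O → queue [J, R, N, L, F, Q, B, D, O]
Visit J → queue [R, N, L, F, Q, B, D, O]
Visit R; enqueue M → queue [N, L, F, Q, B, D, O, M]
Visit N; enqueue K → queue [L, F, Q, B, D, O, M, K]
Visit L; enqueue G → queue [F, Q, B, D, O, M, K, G]
Visit F → queue [Q, B, D, O, M, K, G]
Visit Q → queue [B, D, O, M, K, G]
Visit B → queue [D, O, M, K, G]
Visit D → queue [O, M, K, G]
Visit O → queue [M, K, G]
Visit M → queue [K, G]
Visit K → queue [G]
Visit G → queue []

P S I C A H E J R N L F Q B D O M K G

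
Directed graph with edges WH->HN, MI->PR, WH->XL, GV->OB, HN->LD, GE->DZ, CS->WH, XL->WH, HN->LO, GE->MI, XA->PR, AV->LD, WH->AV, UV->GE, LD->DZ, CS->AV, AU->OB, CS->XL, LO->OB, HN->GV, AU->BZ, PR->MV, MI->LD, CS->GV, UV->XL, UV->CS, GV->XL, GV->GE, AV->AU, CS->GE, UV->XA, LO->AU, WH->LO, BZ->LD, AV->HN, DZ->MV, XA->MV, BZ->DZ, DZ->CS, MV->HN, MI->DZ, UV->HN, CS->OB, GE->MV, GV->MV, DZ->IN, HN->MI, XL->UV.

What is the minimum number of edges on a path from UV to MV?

2

Level 0: UV
Level 1: CS, GE, HN, XA, XL
Level 2: AV, DZ, GV, LD, LO, MI, MV, OB, PR, WH
Level 3: AU, IN
Level 4: BZ
MV first appears at level 2.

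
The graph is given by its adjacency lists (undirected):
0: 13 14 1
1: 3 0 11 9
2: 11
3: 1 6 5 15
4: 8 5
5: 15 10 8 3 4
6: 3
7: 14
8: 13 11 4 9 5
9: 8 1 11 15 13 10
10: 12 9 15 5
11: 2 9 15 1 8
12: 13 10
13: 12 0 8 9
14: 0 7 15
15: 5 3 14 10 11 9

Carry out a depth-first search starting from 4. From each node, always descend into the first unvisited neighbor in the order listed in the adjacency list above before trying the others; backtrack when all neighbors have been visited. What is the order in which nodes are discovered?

Visit 4
4 → 8
8 → 13
13 → 12
12 → 10
10 → 9
9 → 1
1 → 3
3 → 6
3 → 5
5 → 15
15 → 14
14 → 0
14 → 7
15 → 11
11 → 2

4 8 13 12 10 9 1 3 6 5 15 14 0 7 11 2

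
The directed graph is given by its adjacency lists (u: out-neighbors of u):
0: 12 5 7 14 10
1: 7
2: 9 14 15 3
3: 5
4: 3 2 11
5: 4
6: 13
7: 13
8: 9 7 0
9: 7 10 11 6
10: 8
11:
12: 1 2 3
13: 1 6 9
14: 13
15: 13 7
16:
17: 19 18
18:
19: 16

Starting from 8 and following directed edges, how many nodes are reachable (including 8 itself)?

16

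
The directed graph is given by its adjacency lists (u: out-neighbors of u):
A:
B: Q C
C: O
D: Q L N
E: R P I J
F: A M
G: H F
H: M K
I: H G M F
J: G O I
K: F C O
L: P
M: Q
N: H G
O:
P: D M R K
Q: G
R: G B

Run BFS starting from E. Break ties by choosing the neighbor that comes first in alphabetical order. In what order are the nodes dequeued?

E -> I -> J -> P -> R -> F -> G -> H -> M -> O -> D -> K -> B -> A -> Q -> L -> N -> C

Visit E; enqueue I, J, P, R → queue [I, J, P, R]
Visit I; enqueue F, G, H, M → queue [J, P, R, F, G, H, M]
Visit J; enqueue O → queue [P, R, F, G, H, M, O]
Visit P; enqueue D, K → queue [R, F, G, H, M, O, D, K]
Visit R; enqueue B → queue [F, G, H, M, O, D, K, B]
Visit F; enqueue A → queue [G, H, M, O, D, K, B, A]
Visit G → queue [H, M, O, D, K, B, A]
Visit H → queue [M, O, D, K, B, A]
Visit M; enqueue Q → queue [O, D, K, B, A, Q]
Visit O → queue [D, K, B, A, Q]
Visit D; enqueue L, N → queue [K, B, A, Q, L, N]
Visit K; enqueue C → queue [B, A, Q, L, N, C]
Visit B → queue [A, Q, L, N, C]
Visit A → queue [Q, L, N, C]
Visit Q → queue [L, N, C]
Visit L → queue [N, C]
Visit N → queue [C]
Visit C → queue []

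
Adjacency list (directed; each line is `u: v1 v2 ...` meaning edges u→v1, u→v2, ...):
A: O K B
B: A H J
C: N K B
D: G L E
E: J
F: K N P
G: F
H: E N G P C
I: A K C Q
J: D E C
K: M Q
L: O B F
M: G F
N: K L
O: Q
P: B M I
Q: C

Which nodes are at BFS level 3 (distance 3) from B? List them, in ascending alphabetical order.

F, I, L, M, Q

Level 0: B
Level 1: A, H, J
Level 2: C, D, E, G, K, N, O, P
Level 3: F, I, L, M, Q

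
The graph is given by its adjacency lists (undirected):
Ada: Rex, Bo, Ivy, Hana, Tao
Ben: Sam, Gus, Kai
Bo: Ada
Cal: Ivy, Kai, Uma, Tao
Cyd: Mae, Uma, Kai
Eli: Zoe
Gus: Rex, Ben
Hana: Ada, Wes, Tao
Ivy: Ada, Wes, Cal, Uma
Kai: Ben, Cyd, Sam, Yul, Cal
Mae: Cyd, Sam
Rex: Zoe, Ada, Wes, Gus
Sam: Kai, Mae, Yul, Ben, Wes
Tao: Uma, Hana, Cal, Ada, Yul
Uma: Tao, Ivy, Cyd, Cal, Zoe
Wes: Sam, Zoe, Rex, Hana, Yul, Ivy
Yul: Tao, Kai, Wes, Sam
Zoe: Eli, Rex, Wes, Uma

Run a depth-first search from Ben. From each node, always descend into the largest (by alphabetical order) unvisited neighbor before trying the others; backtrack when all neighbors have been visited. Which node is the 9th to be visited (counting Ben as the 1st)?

Ada

Visit Ben
Ben → Sam
Sam → Yul
Yul → Wes
Wes → Zoe
Zoe → Uma
Uma → Tao
Tao → Hana
Hana → Ada
Ada → Rex
Rex → Gus
Ada → Ivy
Ivy → Cal
Cal → Kai
Kai → Cyd
Cyd → Mae
Ada → Bo
Zoe → Eli

Visit order: Ben, Sam, Yul, Wes, Zoe, Uma, Tao, Hana, Ada, Rex, Gus, Ivy, Cal, Kai, Cyd, Mae, Bo, Eli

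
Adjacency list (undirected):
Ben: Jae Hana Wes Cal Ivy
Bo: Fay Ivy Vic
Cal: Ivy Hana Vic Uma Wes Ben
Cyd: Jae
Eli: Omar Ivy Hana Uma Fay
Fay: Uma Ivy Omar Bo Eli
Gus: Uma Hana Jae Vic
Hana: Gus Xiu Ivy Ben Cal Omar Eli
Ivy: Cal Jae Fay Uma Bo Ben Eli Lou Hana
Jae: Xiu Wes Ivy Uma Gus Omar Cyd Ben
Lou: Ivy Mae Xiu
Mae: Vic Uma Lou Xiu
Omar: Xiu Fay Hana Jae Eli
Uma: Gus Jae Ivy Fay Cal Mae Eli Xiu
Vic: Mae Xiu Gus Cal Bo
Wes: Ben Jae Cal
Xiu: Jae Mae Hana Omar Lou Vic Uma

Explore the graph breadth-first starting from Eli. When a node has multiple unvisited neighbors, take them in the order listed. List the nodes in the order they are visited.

Eli, Omar, Ivy, Hana, Uma, Fay, Xiu, Jae, Cal, Bo, Ben, Lou, Gus, Mae, Vic, Wes, Cyd

Visit Eli; enqueue Omar, Ivy, Hana, Uma, Fay → queue [Omar, Ivy, Hana, Uma, Fay]
Visit Omar; enqueue Xiu, Jae → queue [Ivy, Hana, Uma, Fay, Xiu, Jae]
Visit Ivy; enqueue Cal, Bo, Ben, Lou → queue [Hana, Uma, Fay, Xiu, Jae, Cal, Bo, Ben, Lou]
Visit Hana; enqueue Gus → queue [Uma, Fay, Xiu, Jae, Cal, Bo, Ben, Lou, Gus]
Visit Uma; enqueue Mae → queue [Fay, Xiu, Jae, Cal, Bo, Ben, Lou, Gus, Mae]
Visit Fay → queue [Xiu, Jae, Cal, Bo, Ben, Lou, Gus, Mae]
Visit Xiu; enqueue Vic → queue [Jae, Cal, Bo, Ben, Lou, Gus, Mae, Vic]
Visit Jae; enqueue Wes, Cyd → queue [Cal, Bo, Ben, Lou, Gus, Mae, Vic, Wes, Cyd]
Visit Cal → queue [Bo, Ben, Lou, Gus, Mae, Vic, Wes, Cyd]
Visit Bo → queue [Ben, Lou, Gus, Mae, Vic, Wes, Cyd]
Visit Ben → queue [Lou, Gus, Mae, Vic, Wes, Cyd]
Visit Lou → queue [Gus, Mae, Vic, Wes, Cyd]
Visit Gus → queue [Mae, Vic, Wes, Cyd]
Visit Mae → queue [Vic, Wes, Cyd]
Visit Vic → queue [Wes, Cyd]
Visit Wes → queue [Cyd]
Visit Cyd → queue []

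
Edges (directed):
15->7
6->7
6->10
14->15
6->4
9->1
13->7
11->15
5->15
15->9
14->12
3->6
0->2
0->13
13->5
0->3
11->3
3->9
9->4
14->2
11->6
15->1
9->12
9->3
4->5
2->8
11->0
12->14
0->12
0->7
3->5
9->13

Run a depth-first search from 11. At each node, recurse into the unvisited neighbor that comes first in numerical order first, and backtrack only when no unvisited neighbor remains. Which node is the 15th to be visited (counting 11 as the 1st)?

Visit 11
11 → 0
0 → 2
2 → 8
0 → 3
3 → 5
5 → 15
15 → 1
15 → 7
15 → 9
9 → 4
9 → 12
12 → 14
9 → 13
3 → 6
6 → 10

Visit order: 11, 0, 2, 8, 3, 5, 15, 1, 7, 9, 4, 12, 14, 13, 6, 10

6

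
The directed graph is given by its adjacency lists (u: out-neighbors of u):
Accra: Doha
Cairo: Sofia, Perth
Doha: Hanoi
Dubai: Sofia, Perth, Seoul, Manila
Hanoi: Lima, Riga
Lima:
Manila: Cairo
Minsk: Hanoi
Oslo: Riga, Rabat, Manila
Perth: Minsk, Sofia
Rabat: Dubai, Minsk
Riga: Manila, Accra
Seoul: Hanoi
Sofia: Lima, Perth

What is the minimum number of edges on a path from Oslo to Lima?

Level 0: Oslo
Level 1: Manila, Rabat, Riga
Level 2: Accra, Cairo, Dubai, Minsk
Level 3: Doha, Hanoi, Perth, Seoul, Sofia
Level 4: Lima
Lima first appears at level 4.

4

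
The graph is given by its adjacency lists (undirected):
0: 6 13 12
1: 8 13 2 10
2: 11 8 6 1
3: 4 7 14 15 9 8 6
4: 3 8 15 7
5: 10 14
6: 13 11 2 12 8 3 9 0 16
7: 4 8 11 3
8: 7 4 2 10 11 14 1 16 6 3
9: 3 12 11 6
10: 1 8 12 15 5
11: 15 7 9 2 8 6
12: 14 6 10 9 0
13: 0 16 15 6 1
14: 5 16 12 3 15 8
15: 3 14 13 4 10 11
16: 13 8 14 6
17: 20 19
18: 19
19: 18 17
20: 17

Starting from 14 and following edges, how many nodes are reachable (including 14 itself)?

BFS from 14 visits: 14, 5, 16, 12, 3, 15, 8, 10, 13, 6, 9, 0, 4, 7, 11, 2, 1
Reachable nodes: 17 of 21 total.

17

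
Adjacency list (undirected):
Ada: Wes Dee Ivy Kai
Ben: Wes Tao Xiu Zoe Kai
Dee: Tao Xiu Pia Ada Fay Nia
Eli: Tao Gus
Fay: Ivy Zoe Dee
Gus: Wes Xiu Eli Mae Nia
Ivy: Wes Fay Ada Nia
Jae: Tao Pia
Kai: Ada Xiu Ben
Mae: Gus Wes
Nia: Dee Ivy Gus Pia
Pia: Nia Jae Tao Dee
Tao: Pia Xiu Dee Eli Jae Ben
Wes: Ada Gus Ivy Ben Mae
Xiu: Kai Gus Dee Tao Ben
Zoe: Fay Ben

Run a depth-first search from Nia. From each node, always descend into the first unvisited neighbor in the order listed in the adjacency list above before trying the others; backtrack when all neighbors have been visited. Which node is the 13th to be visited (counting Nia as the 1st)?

Visit Nia
Nia → Dee
Dee → Tao
Tao → Pia
Pia → Jae
Tao → Xiu
Xiu → Kai
Kai → Ada
Ada → Wes
Wes → Gus
Gus → Eli
Gus → Mae
Wes → Ivy
Ivy → Fay
Fay → Zoe
Zoe → Ben

Visit order: Nia, Dee, Tao, Pia, Jae, Xiu, Kai, Ada, Wes, Gus, Eli, Mae, Ivy, Fay, Zoe, Ben

Ivy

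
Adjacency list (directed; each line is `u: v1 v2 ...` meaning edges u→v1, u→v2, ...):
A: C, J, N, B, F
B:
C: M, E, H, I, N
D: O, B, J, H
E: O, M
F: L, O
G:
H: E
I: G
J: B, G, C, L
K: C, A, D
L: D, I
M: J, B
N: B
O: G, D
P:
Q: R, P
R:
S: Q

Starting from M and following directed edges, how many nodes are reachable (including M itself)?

12

BFS from M visits: M, B, J, C, G, L, E, H, I, N, D, O
Reachable nodes: 12 of 19 total.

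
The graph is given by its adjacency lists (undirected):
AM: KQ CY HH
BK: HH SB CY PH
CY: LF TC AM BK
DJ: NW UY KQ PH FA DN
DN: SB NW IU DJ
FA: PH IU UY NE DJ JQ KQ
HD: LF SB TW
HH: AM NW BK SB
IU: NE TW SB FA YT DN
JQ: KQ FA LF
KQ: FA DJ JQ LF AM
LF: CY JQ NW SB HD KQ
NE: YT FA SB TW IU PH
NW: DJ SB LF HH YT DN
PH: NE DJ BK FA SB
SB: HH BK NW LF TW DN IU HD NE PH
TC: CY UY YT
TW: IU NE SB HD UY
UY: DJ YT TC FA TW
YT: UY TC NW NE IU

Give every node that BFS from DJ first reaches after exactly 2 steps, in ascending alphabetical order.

Level 0: DJ
Level 1: DN, FA, KQ, NW, PH, UY
Level 2: AM, BK, HH, IU, JQ, LF, NE, SB, TC, TW, YT
Level 3: CY, HD

AM, BK, HH, IU, JQ, LF, NE, SB, TC, TW, YT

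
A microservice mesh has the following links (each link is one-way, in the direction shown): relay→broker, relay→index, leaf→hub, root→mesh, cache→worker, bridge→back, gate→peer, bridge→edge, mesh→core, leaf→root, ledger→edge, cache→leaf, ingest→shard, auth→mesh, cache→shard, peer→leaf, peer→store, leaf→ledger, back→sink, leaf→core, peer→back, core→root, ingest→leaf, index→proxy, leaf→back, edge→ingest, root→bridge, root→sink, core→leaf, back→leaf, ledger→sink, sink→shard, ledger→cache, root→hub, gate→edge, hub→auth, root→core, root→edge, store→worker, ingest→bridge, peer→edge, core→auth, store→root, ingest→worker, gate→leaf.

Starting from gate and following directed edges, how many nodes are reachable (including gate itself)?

BFS from gate visits: gate, edge, leaf, peer, ingest, back, core, hub, ledger, root, store, bridge, shard, worker, sink, auth, cache, mesh
Reachable nodes: 18 of 22 total.

18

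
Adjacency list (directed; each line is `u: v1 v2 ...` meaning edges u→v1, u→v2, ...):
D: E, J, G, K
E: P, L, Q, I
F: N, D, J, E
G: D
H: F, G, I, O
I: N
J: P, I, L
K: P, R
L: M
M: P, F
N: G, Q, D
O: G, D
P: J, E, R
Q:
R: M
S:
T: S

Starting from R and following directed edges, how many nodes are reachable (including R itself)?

13

BFS from R visits: R, M, P, F, J, E, N, D, I, L, Q, G, K
Reachable nodes: 13 of 17 total.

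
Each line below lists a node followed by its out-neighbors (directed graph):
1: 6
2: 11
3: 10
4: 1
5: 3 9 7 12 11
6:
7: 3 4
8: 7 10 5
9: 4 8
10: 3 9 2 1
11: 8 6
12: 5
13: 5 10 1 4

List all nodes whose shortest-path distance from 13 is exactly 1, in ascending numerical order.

1, 4, 5, 10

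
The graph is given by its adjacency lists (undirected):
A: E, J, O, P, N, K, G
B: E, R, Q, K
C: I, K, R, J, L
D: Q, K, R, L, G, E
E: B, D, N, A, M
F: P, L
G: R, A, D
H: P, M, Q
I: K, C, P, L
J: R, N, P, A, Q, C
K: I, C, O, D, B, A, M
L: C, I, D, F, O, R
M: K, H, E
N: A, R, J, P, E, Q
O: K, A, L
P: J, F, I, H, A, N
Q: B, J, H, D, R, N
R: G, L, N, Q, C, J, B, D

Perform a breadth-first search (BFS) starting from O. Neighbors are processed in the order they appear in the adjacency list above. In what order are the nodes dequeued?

O -> K -> A -> L -> I -> C -> D -> B -> M -> E -> J -> P -> N -> G -> F -> R -> Q -> H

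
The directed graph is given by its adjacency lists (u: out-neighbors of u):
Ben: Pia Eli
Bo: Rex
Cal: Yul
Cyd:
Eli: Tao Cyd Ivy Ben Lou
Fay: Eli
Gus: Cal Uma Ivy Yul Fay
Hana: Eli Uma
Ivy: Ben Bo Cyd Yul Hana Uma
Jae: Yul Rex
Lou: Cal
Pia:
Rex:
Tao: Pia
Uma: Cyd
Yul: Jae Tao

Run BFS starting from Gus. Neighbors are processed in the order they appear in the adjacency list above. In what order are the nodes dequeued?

Visit Gus; enqueue Cal, Uma, Ivy, Yul, Fay → queue [Cal, Uma, Ivy, Yul, Fay]
Visit Cal → queue [Uma, Ivy, Yul, Fay]
Visit Uma; enqueue Cyd → queue [Ivy, Yul, Fay, Cyd]
Visit Ivy; enqueue Ben, Bo, Hana → queue [Yul, Fay, Cyd, Ben, Bo, Hana]
Visit Yul; enqueue Jae, Tao → queue [Fay, Cyd, Ben, Bo, Hana, Jae, Tao]
Visit Fay; enqueue Eli → queue [Cyd, Ben, Bo, Hana, Jae, Tao, Eli]
Visit Cyd → queue [Ben, Bo, Hana, Jae, Tao, Eli]
Visit Ben; enqueue Pia → queue [Bo, Hana, Jae, Tao, Eli, Pia]
Visit Bo; enqueue Rex → queue [Hana, Jae, Tao, Eli, Pia, Rex]
Visit Hana → queue [Jae, Tao, Eli, Pia, Rex]
Visit Jae → queue [Tao, Eli, Pia, Rex]
Visit Tao → queue [Eli, Pia, Rex]
Visit Eli; enqueue Lou → queue [Pia, Rex, Lou]
Visit Pia → queue [Rex, Lou]
Visit Rex → queue [Lou]
Visit Lou → queue []

Gus Cal Uma Ivy Yul Fay Cyd Ben Bo Hana Jae Tao Eli Pia Rex Lou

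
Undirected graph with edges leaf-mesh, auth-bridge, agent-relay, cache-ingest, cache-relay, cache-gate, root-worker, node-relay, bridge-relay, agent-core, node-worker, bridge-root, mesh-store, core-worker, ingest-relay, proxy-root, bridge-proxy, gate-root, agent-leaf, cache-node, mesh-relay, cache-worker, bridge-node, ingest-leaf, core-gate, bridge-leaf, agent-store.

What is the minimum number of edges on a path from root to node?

2

Level 0: root
Level 1: bridge, gate, proxy, worker
Level 2: auth, cache, core, leaf, node, relay
Level 3: agent, ingest, mesh
Level 4: store
node first appears at level 2.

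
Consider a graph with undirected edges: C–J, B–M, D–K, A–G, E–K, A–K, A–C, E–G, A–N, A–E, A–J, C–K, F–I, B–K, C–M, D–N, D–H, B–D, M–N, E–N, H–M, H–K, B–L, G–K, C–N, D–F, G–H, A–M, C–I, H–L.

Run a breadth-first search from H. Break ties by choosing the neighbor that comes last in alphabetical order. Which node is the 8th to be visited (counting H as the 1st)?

C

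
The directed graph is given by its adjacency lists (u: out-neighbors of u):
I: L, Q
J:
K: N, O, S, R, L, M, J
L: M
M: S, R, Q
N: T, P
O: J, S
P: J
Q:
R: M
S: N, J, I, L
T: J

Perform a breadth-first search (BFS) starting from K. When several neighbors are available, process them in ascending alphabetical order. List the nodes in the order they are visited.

Visit K; enqueue J, L, M, N, O, R, S → queue [J, L, M, N, O, R, S]
Visit J → queue [L, M, N, O, R, S]
Visit L → queue [M, N, O, R, S]
Visit M; enqueue Q → queue [N, O, R, S, Q]
Visit N; enqueue P, T → queue [O, R, S, Q, P, T]
Visit O → queue [R, S, Q, P, T]
Visit R → queue [S, Q, P, T]
Visit S; enqueue I → queue [Q, P, T, I]
Visit Q → queue [P, T, I]
Visit P → queue [T, I]
Visit T → queue [I]
Visit I → queue []

K, J, L, M, N, O, R, S, Q, P, T, I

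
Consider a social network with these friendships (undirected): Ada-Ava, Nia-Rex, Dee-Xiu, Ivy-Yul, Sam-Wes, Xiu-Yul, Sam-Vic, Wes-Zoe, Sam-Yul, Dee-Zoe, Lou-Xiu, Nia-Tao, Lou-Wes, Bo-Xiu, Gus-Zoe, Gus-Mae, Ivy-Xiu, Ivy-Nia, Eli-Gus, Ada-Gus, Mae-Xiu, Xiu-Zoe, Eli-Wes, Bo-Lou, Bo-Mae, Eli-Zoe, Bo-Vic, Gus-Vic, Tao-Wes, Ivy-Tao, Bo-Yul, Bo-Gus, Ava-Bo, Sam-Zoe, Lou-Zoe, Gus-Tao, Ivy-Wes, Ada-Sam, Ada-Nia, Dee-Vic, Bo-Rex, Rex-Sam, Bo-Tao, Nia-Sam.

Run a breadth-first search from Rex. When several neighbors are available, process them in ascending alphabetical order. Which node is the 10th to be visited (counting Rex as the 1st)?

Vic

Visit Rex; enqueue Bo, Nia, Sam → queue [Bo, Nia, Sam]
Visit Bo; enqueue Ava, Gus, Lou, Mae, Tao, Vic, Xiu, Yul → queue [Nia, Sam, Ava, Gus, Lou, Mae, Tao, Vic, Xiu, Yul]
Visit Nia; enqueue Ada, Ivy → queue [Sam, Ava, Gus, Lou, Mae, Tao, Vic, Xiu, Yul, Ada, Ivy]
Visit Sam; enqueue Wes, Zoe → queue [Ava, Gus, Lou, Mae, Tao, Vic, Xiu, Yul, Ada, Ivy, Wes, Zoe]
Visit Ava → queue [Gus, Lou, Mae, Tao, Vic, Xiu, Yul, Ada, Ivy, Wes, Zoe]
Visit Gus; enqueue Eli → queue [Lou, Mae, Tao, Vic, Xiu, Yul, Ada, Ivy, Wes, Zoe, Eli]
Visit Lou → queue [Mae, Tao, Vic, Xiu, Yul, Ada, Ivy, Wes, Zoe, Eli]
Visit Mae → queue [Tao, Vic, Xiu, Yul, Ada, Ivy, Wes, Zoe, Eli]
Visit Tao → queue [Vic, Xiu, Yul, Ada, Ivy, Wes, Zoe, Eli]
Visit Vic; enqueue Dee → queue [Xiu, Yul, Ada, Ivy, Wes, Zoe, Eli, Dee]
Visit Xiu → queue [Yul, Ada, Ivy, Wes, Zoe, Eli, Dee]
Visit Yul → queue [Ada, Ivy, Wes, Zoe, Eli, Dee]
Visit Ada → queue [Ivy, Wes, Zoe, Eli, Dee]
Visit Ivy → queue [Wes, Zoe, Eli, Dee]
Visit Wes → queue [Zoe, Eli, Dee]
Visit Zoe → queue [Eli, Dee]
Visit Eli → queue [Dee]
Visit Dee → queue []

Visit order: Rex, Bo, Nia, Sam, Ava, Gus, Lou, Mae, Tao, Vic, Xiu, Yul, Ada, Ivy, Wes, Zoe, Eli, Dee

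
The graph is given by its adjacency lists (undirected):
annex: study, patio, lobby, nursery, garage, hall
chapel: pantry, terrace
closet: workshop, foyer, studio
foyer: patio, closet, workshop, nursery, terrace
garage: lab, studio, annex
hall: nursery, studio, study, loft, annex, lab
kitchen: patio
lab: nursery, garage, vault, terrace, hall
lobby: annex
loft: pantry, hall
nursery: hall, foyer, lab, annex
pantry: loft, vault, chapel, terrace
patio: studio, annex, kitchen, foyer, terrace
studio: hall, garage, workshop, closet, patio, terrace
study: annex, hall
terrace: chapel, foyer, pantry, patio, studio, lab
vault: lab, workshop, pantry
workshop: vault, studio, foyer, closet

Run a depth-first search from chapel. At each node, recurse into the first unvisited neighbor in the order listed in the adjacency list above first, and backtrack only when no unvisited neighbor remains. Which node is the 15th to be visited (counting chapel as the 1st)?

Visit chapel
chapel → pantry
pantry → loft
loft → hall
hall → nursery
nursery → foyer
foyer → patio
patio → studio
studio → garage
garage → lab
lab → vault
vault → workshop
workshop → closet
lab → terrace
garage → annex
annex → study
annex → lobby
patio → kitchen

Visit order: chapel, pantry, loft, hall, nursery, foyer, patio, studio, garage, lab, vault, workshop, closet, terrace, annex, study, lobby, kitchen

annex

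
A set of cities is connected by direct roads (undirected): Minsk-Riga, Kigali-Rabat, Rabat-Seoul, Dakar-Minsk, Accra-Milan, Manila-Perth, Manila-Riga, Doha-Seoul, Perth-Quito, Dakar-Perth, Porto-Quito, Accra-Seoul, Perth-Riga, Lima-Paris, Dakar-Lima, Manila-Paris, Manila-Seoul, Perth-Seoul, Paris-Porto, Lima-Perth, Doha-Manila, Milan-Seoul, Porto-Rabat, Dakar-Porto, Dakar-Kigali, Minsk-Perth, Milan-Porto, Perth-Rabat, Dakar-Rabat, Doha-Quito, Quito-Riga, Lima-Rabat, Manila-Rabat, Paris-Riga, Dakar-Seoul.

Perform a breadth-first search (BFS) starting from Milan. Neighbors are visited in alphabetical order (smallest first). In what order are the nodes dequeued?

Milan, Accra, Porto, Seoul, Dakar, Paris, Quito, Rabat, Doha, Manila, Perth, Kigali, Lima, Minsk, Riga

Visit Milan; enqueue Accra, Porto, Seoul → queue [Accra, Porto, Seoul]
Visit Accra → queue [Porto, Seoul]
Visit Porto; enqueue Dakar, Paris, Quito, Rabat → queue [Seoul, Dakar, Paris, Quito, Rabat]
Visit Seoul; enqueue Doha, Manila, Perth → queue [Dakar, Paris, Quito, Rabat, Doha, Manila, Perth]
Visit Dakar; enqueue Kigali, Lima, Minsk → queue [Paris, Quito, Rabat, Doha, Manila, Perth, Kigali, Lima, Minsk]
Visit Paris; enqueue Riga → queue [Quito, Rabat, Doha, Manila, Perth, Kigali, Lima, Minsk, Riga]
Visit Quito → queue [Rabat, Doha, Manila, Perth, Kigali, Lima, Minsk, Riga]
Visit Rabat → queue [Doha, Manila, Perth, Kigali, Lima, Minsk, Riga]
Visit Doha → queue [Manila, Perth, Kigali, Lima, Minsk, Riga]
Visit Manila → queue [Perth, Kigali, Lima, Minsk, Riga]
Visit Perth → queue [Kigali, Lima, Minsk, Riga]
Visit Kigali → queue [Lima, Minsk, Riga]
Visit Lima → queue [Minsk, Riga]
Visit Minsk → queue [Riga]
Visit Riga → queue []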